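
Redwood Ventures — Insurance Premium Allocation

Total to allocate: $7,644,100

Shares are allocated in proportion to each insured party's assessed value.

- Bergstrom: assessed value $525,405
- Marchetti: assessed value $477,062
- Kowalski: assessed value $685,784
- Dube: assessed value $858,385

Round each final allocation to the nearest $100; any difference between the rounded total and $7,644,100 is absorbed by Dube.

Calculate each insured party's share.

Bergstrom: $1,577,100; Marchetti: $1,432,000; Kowalski: $2,058,500; Dube: $2,576,500

Assessed value total: 2,546,636.
Proportional shares: Bergstrom 525,405/2,546,636 × $7,644,100 = 1,577,079.87; Marchetti 477,062/2,546,636 × $7,644,100 = 1,431,971.29; Kowalski 685,784/2,546,636 × $7,644,100 = 2,058,480.86; Dube 858,385/2,546,636 × $7,644,100 = 2,576,567.98.
At nearest $100: Bergstrom $1,577,100; Marchetti $1,432,000; Kowalski $2,058,500; Dube $2,576,600. Sum = $7,644,200.
Difference $7,644,100 − $7,644,200 = −$100 applied to Dube: Dube becomes $2,576,500.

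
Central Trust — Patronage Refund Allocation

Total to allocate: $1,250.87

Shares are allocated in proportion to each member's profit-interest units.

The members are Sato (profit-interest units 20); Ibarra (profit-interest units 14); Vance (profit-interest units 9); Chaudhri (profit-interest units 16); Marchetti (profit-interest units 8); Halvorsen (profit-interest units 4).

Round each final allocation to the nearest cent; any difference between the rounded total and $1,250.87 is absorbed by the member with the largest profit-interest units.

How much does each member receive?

Total profit-interest units = 20 + 14 + 9 + 16 + 8 + 4 = 71.
Unrounded shares: Sato 352.3577; Ibarra 246.6504; Vance 158.5610; Chaudhri 281.8862; Marchetti 140.9431; Halvorsen 70.4715.
Rounded to nearest cent: Sato $352.36; Ibarra $246.65; Vance $158.56; Chaudhri $281.89; Marchetti $140.94; Halvorsen $70.47. Sum = $1,250.87.
No rounding difference to absorb.

Sato: $352.36 · Ibarra: $246.65 · Vance: $158.56 · Chaudhri: $281.89 · Marchetti: $140.94 · Halvorsen: $70.47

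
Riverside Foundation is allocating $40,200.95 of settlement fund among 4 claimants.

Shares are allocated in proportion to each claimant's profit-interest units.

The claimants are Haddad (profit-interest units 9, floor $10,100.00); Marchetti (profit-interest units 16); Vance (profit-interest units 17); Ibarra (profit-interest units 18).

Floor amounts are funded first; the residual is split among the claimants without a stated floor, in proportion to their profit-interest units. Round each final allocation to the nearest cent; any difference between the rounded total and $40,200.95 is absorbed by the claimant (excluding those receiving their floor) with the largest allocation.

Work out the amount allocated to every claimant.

Minimums first: Haddad $10,100.00. Remaining pool $30,100.95.
Remaining pool split over remaining profit-interest units 51: Marchetti 9,443.4353 → $9,443.44; Vance 10,033.6500 → $10,033.65; Ibarra 10,623.8647 → $10,623.86.

Haddad: $10,100.00 | Marchetti: $9,443.44 | Vance: $10,033.65 | Ibarra: $10,623.86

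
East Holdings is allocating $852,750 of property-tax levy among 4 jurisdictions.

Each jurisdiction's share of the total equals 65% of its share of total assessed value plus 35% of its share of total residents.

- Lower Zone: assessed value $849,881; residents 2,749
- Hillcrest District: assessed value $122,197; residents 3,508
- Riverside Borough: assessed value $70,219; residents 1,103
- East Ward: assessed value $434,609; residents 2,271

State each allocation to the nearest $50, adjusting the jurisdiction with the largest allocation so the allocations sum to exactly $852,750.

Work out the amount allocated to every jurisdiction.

Totals — assessed value 1,476,906, residents 9,631.
Composite weights (65% assessed value + 35% residents): Lower Zone 0.4739; Hillcrest District 0.1813; Riverside Borough 0.0710; East Ward 0.2738.
Unrounded shares: Lower Zone 404,153.92; Hillcrest District 154,573.04; Riverside Borough 60,535.13; East Ward 233,487.91.
Rounded to nearest $50: Lower Zone $404,150; Hillcrest District $154,550; Riverside Borough $60,550; East Ward $233,500. Sum = $852,750.
Sum already equals the total — no adjustment.

Lower Zone: $404,150 | Hillcrest District: $154,550 | Riverside Borough: $60,550 | East Ward: $233,500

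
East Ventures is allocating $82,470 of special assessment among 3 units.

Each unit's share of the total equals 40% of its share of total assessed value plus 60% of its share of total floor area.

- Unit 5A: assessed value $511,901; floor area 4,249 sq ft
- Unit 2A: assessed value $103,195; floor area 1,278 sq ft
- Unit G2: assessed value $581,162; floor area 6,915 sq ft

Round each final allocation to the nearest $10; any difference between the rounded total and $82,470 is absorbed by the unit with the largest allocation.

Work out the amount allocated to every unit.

Unit 5A: $31,010 | Unit 2A: $7,930 | Unit G2: $43,530

Totals — assessed value 1,196,258, floor area 12,442.
Composite weights (40% assessed value + 60% floor area): Unit 5A 0.3761; Unit 2A 0.0961; Unit G2 0.5278.
Pro-rata amounts: Unit 5A 31,014.51; Unit 2A 7,928.33; Unit G2 43,527.17.
After rounding ($10): Unit 5A $31,010; Unit 2A $7,930; Unit G2 $43,530. Sum = $82,470.
Rounded total matches; no reconciliation needed.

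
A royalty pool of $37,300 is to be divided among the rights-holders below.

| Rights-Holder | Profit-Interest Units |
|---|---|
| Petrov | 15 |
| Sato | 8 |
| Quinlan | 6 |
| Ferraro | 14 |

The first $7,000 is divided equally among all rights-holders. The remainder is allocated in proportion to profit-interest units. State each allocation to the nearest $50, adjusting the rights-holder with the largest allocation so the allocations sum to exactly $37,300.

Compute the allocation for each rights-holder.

First tranche $7,000 split equally: $1,750 each.
Remainder $30,300 by profit-interest units (total 43): Petrov 10,569.77 → $10,550; Sato 5,637.21 → $5,650; Quinlan 4,227.91 → $4,250; Ferraro 9,865.12 → $9,850.
Totals: Petrov $1,750 + $10,550 = $12,300; Sato $1,750 + $5,650 = $7,400; Quinlan $1,750 + $4,250 = $6,000; Ferraro $1,750 + $9,850 = $11,600.

Petrov: $12,300 | Sato: $7,400 | Quinlan: $6,000 | Ferraro: $11,600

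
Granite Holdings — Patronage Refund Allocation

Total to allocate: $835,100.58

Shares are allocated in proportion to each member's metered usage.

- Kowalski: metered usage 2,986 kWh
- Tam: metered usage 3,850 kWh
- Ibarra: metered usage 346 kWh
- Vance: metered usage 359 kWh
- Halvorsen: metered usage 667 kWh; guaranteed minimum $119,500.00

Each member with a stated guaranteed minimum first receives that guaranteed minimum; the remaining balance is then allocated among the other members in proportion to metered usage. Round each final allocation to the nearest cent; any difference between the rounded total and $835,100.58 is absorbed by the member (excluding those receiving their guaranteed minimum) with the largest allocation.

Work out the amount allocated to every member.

Kowalski: $283,355.43; Tam: $365,344.42; Ibarra: $32,833.55; Vance: $34,067.18; Halvorsen: $119,500.00

Fund the minimums — Halvorsen $119,500.00. Residual $715,600.58.
Residual split over remaining metered usage 7,541: Kowalski 283,355.4345 → $283,355.43; Tam 365,344.4149 → $365,344.41; Ibarra 32,833.5500 → $32,833.55; Vance 34,067.1805 → $34,067.18.
Rounding difference +$0.01 applied to Tam → $365,344.42.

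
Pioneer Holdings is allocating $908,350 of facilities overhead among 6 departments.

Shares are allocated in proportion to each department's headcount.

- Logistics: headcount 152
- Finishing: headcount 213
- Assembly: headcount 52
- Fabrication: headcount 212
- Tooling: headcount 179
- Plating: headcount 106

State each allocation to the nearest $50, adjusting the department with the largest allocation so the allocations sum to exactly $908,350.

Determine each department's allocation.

Sum of headcount: 914.
Raw shares: Logistics 152/914 × $908,350 = 151,060.39; Finishing 213/914 × $908,350 = 211,683.32; Assembly 52/914 × $908,350 = 51,678.56; Fabrication 212/914 × $908,350 = 210,689.50; Tooling 179/914 × $908,350 = 177,893.49; Plating 106/914 × $908,350 = 105,344.75.
Rounded to nearest $50: Logistics $151,050; Finishing $211,700; Assembly $51,700; Fabrication $210,700; Tooling $177,900; Plating $105,350. Sum = $908,400.
Difference $908,350 − $908,400 = −$50 applied to largest allocation (Finishing): Finishing becomes $211,650.

Logistics: $151,050; Finishing: $211,650; Assembly: $51,700; Fabrication: $210,700; Tooling: $177,900; Plating: $105,350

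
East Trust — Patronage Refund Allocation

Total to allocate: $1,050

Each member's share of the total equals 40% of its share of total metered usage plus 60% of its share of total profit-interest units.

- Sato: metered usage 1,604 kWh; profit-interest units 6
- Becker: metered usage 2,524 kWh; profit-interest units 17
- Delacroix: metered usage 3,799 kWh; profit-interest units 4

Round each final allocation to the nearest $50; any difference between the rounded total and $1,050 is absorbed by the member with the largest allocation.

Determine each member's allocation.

Metered usage total 7,927; profit-interest units total 27.
Composite weights (40% metered usage + 60% profit-interest units): Sato 0.2143; Becker 0.5051; Delacroix 0.2806.
Raw shares: Sato 224.99; Becker 530.40; Delacroix 294.62.
After rounding ($50): Sato $200; Becker $550; Delacroix $300. Sum = $1,050.
Sum already equals the total — no adjustment.

Sato: $200 | Becker: $550 | Delacroix: $300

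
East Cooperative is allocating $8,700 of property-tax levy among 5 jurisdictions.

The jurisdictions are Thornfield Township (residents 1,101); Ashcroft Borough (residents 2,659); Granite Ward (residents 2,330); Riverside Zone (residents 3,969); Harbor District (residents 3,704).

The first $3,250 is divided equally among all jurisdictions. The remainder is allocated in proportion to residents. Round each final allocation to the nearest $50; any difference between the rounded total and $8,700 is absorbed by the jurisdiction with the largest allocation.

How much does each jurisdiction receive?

Equal tier: $3,250 ÷ 5 = $650 apiece.
Remainder $5,450 by residents (total 13,763): Thornfield Township 435.98 → $450; Ashcroft Borough 1,052.94 → $1,050; Granite Ward 922.65 → $900; Riverside Zone 1,571.68 → $1,550; Harbor District 1,466.74 → $1,450.
Rounding difference +$50 on remainder applied to Riverside Zone.
Totals: Thornfield Township $650 + $450 = $1,100; Ashcroft Borough $650 + $1,050 = $1,700; Granite Ward $650 + $900 = $1,550; Riverside Zone $650 + $1,600 = $2,250; Harbor District $650 + $1,450 = $2,100.

Thornfield Township: $1,100 · Ashcroft Borough: $1,700 · Granite Ward: $1,550 · Riverside Zone: $2,250 · Harbor District: $2,100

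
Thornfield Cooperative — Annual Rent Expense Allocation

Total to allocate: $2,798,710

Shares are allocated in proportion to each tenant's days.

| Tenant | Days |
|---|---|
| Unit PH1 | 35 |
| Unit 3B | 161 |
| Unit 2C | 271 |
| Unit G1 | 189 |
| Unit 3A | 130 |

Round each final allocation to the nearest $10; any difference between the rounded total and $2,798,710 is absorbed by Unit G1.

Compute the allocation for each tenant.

Combined days = 786.
Unrounded shares: Unit PH1 35/786 × $2,798,710 = 124,624.49; Unit 3B 161/786 × $2,798,710 = 573,272.66; Unit 2C 271/786 × $2,798,710 = 964,949.63; Unit G1 189/786 × $2,798,710 = 672,972.25; Unit 3A 130/786 × $2,798,710 = 462,890.97.
After rounding ($10): Unit PH1 $124,620; Unit 3B $573,270; Unit 2C $964,950; Unit G1 $672,970; Unit 3A $462,890. Sum = $2,798,700.
Difference $2,798,710 − $2,798,700 = +$10 applied to Unit G1: Unit G1 becomes $672,980.

Unit PH1: $124,620 | Unit 3B: $573,270 | Unit 2C: $964,950 | Unit G1: $672,980 | Unit 3A: $462,890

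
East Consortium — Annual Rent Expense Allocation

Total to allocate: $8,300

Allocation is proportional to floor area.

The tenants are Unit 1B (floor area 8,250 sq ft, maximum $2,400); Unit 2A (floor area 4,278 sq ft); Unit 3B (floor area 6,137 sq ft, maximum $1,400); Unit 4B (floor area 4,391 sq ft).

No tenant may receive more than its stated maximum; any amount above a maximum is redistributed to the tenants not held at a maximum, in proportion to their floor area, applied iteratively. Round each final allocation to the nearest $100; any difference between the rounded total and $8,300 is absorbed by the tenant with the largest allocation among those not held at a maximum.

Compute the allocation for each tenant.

Unit 1B: $2,400 · Unit 2A: $2,200 · Unit 3B: $1,400 · Unit 4B: $2,300

Total floor area = 23,056.
Unconstrained shares: Unit 1B 2,969.94; Unit 2A 1,540.05; Unit 3B 2,209.28; Unit 4B 1,580.73.
Cap binds for Unit 1B ($2,400), Unit 3B ($1,400); balance $4,500 reallocated over remaining floor area 8,669.
Shares after redistribution: Unit 2A 2,220.67 → $2,200; Unit 4B 2,279.33 → $2,300.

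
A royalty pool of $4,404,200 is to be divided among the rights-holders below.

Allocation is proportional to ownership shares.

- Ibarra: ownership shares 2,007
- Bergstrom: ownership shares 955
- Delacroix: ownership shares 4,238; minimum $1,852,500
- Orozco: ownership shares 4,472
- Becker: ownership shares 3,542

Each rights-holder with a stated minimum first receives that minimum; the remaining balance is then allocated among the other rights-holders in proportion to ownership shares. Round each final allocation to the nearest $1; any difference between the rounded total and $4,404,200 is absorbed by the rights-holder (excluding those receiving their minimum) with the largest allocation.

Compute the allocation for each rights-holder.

Ibarra: $466,587 | Bergstrom: $222,018 | Delacroix: $1,852,500 | Orozco: $1,039,651 | Becker: $823,444

Guaranteed amounts: Delacroix $1,852,500. Balance $2,551,700.
Balance split over remaining ownership shares 10,976: Ibarra 466,587.27 → $466,587; Bergstrom 222,018.36 → $222,018; Orozco 1,039,650.36 → $1,039,650; Becker 823,444.01 → $823,444.
Rounding difference +$1 applied to Orozco → $1,039,651.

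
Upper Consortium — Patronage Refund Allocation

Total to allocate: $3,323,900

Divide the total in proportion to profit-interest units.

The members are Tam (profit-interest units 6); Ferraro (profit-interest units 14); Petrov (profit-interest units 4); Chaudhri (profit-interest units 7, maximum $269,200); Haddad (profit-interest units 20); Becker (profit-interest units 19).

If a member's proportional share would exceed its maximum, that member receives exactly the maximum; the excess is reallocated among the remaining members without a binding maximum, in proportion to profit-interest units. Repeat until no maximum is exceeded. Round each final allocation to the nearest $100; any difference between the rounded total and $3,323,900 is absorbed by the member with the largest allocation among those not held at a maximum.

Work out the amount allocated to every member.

Total profit-interest units = 70.
Proportional shares (ignoring caps): Tam 284,905.71; Ferraro 664,780.00; Petrov 189,937.14; Chaudhri 332,390.00; Haddad 949,685.71; Becker 902,201.43.
Held at cap: Chaudhri ($269,200); residual $3,054,700 reallocated over remaining profit-interest units 63.
Remaining shares: Tam 290,923.81 → $290,900; Ferraro 678,822.22 → $678,800; Petrov 193,949.21 → $193,900; Haddad 969,746.03 → $969,700; Becker 921,258.73 → $921,300.
Rounding difference +$100 applied to Haddad → $969,800.

Tam: $290,900; Ferraro: $678,800; Petrov: $193,900; Chaudhri: $269,200; Haddad: $969,800; Becker: $921,300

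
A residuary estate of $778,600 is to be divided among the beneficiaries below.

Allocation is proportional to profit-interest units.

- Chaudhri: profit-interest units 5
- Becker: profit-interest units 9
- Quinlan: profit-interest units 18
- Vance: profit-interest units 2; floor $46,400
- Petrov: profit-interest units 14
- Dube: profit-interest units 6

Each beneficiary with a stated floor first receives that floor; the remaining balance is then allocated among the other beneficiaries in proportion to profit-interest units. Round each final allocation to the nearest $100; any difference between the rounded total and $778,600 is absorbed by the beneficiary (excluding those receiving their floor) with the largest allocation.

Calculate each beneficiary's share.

Fund the minimums — Vance $46,400. Remaining pool $732,200.
Remaining pool split over remaining profit-interest units 52: Chaudhri 70,403.85 → $70,400; Becker 126,726.92 → $126,700; Quinlan 253,453.85 → $253,500; Petrov 197,130.77 → $197,100; Dube 84,484.62 → $84,500.

Chaudhri: $70,400 · Becker: $126,700 · Quinlan: $253,500 · Vance: $46,400 · Petrov: $197,100 · Dube: $84,500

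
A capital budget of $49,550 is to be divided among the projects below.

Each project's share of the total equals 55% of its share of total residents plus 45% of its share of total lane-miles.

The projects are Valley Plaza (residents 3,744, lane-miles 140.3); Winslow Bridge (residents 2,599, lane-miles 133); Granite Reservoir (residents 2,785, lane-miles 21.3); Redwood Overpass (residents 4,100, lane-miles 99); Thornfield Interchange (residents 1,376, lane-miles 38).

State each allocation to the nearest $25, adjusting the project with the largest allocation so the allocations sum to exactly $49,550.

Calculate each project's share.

Residents total 14,604; lane-miles total 431.6.
Composite weights (55% residents + 45% lane-miles): Valley Plaza 0.2873; Winslow Bridge 0.2366; Granite Reservoir 0.1271; Redwood Overpass 0.2576; Thornfield Interchange 0.0914.
Unrounded shares: Valley Plaza 14,234.91; Winslow Bridge 11,721.09; Granite Reservoir 6,297.49; Redwood Overpass 12,765.58; Thornfield Interchange 4,530.92.
After rounding ($25): Valley Plaza $14,225; Winslow Bridge $11,725; Granite Reservoir $6,300; Redwood Overpass $12,775; Thornfield Interchange $4,525. Sum = $49,550.
Rounded total matches; no reconciliation needed.

Valley Plaza: $14,225 | Winslow Bridge: $11,725 | Granite Reservoir: $6,300 | Redwood Overpass: $12,775 | Thornfield Interchange: $4,525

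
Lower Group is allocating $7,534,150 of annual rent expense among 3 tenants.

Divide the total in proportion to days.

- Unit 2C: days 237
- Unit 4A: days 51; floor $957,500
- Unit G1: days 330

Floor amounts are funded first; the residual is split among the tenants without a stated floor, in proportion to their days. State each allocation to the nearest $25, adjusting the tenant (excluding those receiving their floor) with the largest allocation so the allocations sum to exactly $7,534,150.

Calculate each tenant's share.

Fund the minimums — Unit 4A $957,500. Residual $6,576,650.
Residual split over remaining days 567: Unit 2C 2,748,970.11 → $2,748,975; Unit G1 3,827,679.89 → $3,827,675.

Unit 2C: $2,748,975 · Unit 4A: $957,500 · Unit G1: $3,827,675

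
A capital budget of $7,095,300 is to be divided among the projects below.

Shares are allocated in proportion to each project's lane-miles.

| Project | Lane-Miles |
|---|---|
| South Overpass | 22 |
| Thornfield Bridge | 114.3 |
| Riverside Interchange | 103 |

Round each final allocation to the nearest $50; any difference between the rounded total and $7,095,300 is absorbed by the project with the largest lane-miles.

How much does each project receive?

South Overpass: $652,300 | Thornfield Bridge: $3,389,050 | Riverside Interchange: $3,053,950

Combined lane-miles = 239.3.
Proportional shares: South Overpass 22/239.3 × $7,095,300 = 652,305.06; Thornfield Bridge 114.3/239.3 × $7,095,300 = 3,389,021.27; Riverside Interchange 103/239.3 × $7,095,300 = 3,053,973.67.
After rounding ($50): South Overpass $652,300; Thornfield Bridge $3,389,000; Riverside Interchange $3,053,950. Sum = $7,095,250.
Difference $7,095,300 − $7,095,250 = +$50 applied to largest lane-miles (Thornfield Bridge): Thornfield Bridge becomes $3,389,050.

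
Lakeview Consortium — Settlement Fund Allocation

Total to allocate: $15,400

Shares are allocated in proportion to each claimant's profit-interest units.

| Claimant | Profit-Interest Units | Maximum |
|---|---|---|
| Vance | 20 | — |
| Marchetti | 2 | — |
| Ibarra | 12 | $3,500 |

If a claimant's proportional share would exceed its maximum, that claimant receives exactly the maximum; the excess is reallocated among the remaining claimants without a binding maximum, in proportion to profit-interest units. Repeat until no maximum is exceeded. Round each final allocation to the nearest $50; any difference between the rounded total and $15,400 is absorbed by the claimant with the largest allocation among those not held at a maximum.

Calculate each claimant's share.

Sum of profit-interest units: 34.
Pro-rata shares before constraints: Vance 9,058.82; Marchetti 905.88; Ibarra 5,435.29.
Held at cap: Ibarra ($3,500); residual $11,900 reallocated over remaining profit-interest units 22.
Redistributed shares: Vance 10,818.18 → $10,800; Marchetti 1,081.82 → $1,100.

Vance: $10,800; Marchetti: $1,100; Ibarra: $3,500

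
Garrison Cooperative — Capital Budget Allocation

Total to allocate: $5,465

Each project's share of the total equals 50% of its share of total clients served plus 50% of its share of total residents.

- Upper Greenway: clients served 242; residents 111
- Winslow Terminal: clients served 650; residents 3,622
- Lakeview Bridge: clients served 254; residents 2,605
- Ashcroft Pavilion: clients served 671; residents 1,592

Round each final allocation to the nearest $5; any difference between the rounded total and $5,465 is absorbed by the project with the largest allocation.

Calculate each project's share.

Clients served total 1,817; residents total 7,930.
Composite weights (50% clients served + 50% residents): Upper Greenway 0.0736; Winslow Terminal 0.4072; Lakeview Bridge 0.2341; Ashcroft Pavilion 0.2850.
Proportional shares: Upper Greenway 402.18; Winslow Terminal 2,225.56; Lakeview Bridge 1,279.60; Ashcroft Pavilion 1,557.65.
After rounding ($5): Upper Greenway $400; Winslow Terminal $2,225; Lakeview Bridge $1,280; Ashcroft Pavilion $1,560. Sum = $5,465.
Sum already equals the total — no adjustment.

Upper Greenway: $400 · Winslow Terminal: $2,225 · Lakeview Bridge: $1,280 · Ashcroft Pavilion: $1,560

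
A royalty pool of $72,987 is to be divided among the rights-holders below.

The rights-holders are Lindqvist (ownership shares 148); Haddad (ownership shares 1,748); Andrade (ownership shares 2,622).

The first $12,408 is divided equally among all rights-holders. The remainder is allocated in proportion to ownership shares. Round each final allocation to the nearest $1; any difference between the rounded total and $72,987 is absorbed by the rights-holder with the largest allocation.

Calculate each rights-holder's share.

$12,408 shared equally gives $4,136 per rights-holder.
Remainder $60,579 by ownership shares (total 4,518): Lindqvist 1,984.44 → $1,984; Haddad 23,437.82 → $23,438; Andrade 35,156.74 → $35,157.
Totals: Lindqvist $4,136 + $1,984 = $6,120; Haddad $4,136 + $23,438 = $27,574; Andrade $4,136 + $35,157 = $39,293.

Lindqvist: $6,120; Haddad: $27,574; Andrade: $39,293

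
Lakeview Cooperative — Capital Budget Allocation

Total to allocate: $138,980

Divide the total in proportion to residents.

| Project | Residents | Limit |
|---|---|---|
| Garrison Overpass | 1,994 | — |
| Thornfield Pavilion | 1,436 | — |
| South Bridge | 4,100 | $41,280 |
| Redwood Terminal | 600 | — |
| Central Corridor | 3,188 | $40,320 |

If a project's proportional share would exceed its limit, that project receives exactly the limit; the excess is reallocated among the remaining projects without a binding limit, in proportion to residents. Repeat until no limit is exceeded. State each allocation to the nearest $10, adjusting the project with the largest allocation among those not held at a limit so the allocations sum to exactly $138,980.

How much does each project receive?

Garrison Overpass: $28,390 · Thornfield Pavilion: $20,450 · South Bridge: $41,280 · Redwood Terminal: $8,540 · Central Corridor: $40,320

Total residents = 11,318.
Pro-rata shares before constraints: Garrison Overpass 24,485.43; Thornfield Pavilion 17,633.44; South Bridge 50,346.17; Redwood Terminal 7,367.73; Central Corridor 39,147.22.
Held at cap: South Bridge ($41,280); balance $97,700 reallocated over remaining residents 7,218.
Held at cap: Central Corridor ($40,320); balance $57,380 reallocated over remaining residents 4,030.
Shares after redistribution: Garrison Overpass 28,391.00 → $28,390; Thornfield Pavilion 20,446.07 → $20,450; Redwood Terminal 8,542.93 → $8,540.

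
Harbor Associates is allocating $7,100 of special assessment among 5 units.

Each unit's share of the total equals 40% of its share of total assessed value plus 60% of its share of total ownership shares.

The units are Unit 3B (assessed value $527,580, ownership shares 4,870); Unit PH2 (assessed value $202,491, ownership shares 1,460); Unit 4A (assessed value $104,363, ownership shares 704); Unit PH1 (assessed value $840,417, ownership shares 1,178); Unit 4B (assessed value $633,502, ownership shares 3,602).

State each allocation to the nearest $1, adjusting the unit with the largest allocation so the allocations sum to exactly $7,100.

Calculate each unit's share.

Assessed value total 2,308,353; ownership shares total 11,814.
Composite weights (40% assessed value + 60% ownership shares): Unit 3B 0.3388; Unit PH2 0.1092; Unit 4A 0.0538; Unit PH1 0.2055; Unit 4B 0.2927.
Raw shares: Unit 3B 2,405.16; Unit PH2 775.59; Unit 4A 382.25; Unit PH1 1,458.75; Unit 4B 2,078.25.
Rounded to nearest $1: Unit 3B $2,405; Unit PH2 $776; Unit 4A $382; Unit PH1 $1,459; Unit 4B $2,078. Sum = $7,100.
Rounded total matches; no reconciliation needed.

Unit 3B: $2,405; Unit PH2: $776; Unit 4A: $382; Unit PH1: $1,459; Unit 4B: $2,078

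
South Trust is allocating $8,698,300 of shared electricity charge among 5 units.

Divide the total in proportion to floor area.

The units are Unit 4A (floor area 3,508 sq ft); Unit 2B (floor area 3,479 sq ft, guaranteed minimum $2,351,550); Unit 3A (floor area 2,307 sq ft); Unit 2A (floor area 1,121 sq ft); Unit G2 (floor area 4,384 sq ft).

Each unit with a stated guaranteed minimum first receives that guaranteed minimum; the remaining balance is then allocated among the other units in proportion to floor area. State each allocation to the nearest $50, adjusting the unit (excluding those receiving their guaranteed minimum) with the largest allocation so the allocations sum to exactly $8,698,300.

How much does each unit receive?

Unit 4A: $1,966,800 · Unit 2B: $2,351,550 · Unit 3A: $1,293,450 · Unit 2A: $628,500 · Unit G2: $2,458,000

Fund the minimums — Unit 2B $2,351,550. Residual $6,346,750.
Residual split over remaining floor area 11,320: Unit 4A 1,966,819.70 → $1,966,800; Unit 3A 1,293,458.68 → $1,293,450; Unit 2A 628,507.66 → $628,500; Unit G2 2,457,963.96 → $2,457,950.
Rounding difference +$50 applied to Unit G2 → $2,458,000.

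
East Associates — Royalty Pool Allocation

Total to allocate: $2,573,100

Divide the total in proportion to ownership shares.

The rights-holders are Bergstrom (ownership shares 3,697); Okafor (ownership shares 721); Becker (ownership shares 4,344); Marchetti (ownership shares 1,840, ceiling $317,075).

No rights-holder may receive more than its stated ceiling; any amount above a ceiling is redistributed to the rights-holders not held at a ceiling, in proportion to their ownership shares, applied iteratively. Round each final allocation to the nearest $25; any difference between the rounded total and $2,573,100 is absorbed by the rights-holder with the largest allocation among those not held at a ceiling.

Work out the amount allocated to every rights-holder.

Bergstrom: $951,900 · Okafor: $185,650 · Becker: $1,118,475 · Marchetti: $317,075

Combined ownership shares = 10,602.
Proportional shares (ignoring caps): Bergstrom 897,260.02; Okafor 174,986.33; Becker 1,054,286.59; Marchetti 446,567.06.
Capped: Marchetti ($317,075); balance $2,256,025 reallocated over remaining ownership shares 8,762.
Redistributed shares: Bergstrom 951,897.33 → $951,900; Okafor 185,641.87 → $185,650; Becker 1,118,485.80 → $1,118,475.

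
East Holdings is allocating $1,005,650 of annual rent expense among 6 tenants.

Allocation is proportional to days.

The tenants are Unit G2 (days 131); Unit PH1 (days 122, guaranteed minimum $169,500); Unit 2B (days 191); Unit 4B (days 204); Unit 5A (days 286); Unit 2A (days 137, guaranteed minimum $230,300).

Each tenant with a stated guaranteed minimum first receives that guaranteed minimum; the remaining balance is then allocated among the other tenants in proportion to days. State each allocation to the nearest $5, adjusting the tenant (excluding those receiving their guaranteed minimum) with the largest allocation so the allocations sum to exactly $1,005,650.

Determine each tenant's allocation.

Fund the minimums — Unit PH1 $169,500; Unit 2A $230,300. Balance $605,850.
Balance split over remaining days 812: Unit G2 97,741.81 → $97,740; Unit 2B 142,509.05 → $142,510; Unit 4B 152,208.62 → $152,210; Unit 5A 213,390.52 → $213,390.

Unit G2: $97,740 · Unit PH1: $169,500 · Unit 2B: $142,510 · Unit 4B: $152,210 · Unit 5A: $213,390 · Unit 2A: $230,300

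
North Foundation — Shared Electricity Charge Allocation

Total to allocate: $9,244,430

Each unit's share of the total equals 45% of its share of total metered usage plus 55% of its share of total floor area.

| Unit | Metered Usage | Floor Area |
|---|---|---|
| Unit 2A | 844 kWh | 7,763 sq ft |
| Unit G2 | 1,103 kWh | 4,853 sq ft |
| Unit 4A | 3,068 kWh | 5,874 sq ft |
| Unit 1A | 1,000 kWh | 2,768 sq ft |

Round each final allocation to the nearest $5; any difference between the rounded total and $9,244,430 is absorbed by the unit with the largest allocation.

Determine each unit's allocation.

Totals — metered usage 6,015, floor area 21,258.
Composite weights (45% metered usage + 55% floor area): Unit 2A 0.2640; Unit G2 0.2081; Unit 4A 0.3815; Unit 1A 0.1464.
Pro-rata amounts: Unit 2A 2,440,448.51; Unit G2 1,923,567.06; Unit 4A 3,526,767.71; Unit 1A 1,353,646.72.
Rounded to nearest $5: Unit 2A $2,440,450; Unit G2 $1,923,565; Unit 4A $3,526,770; Unit 1A $1,353,645. Sum = $9,244,430.
Sum already equals the total — no adjustment.

Unit 2A: $2,440,450; Unit G2: $1,923,565; Unit 4A: $3,526,770; Unit 1A: $1,353,645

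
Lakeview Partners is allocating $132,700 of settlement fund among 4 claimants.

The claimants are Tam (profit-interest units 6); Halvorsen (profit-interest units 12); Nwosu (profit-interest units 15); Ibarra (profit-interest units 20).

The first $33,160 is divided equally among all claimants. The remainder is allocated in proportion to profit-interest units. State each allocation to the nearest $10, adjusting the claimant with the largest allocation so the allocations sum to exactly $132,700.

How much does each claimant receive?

First tranche $33,160 split equally: $8,290 each.
Remainder $99,540 by profit-interest units (total 53): Tam 11,268.68 → $11,270; Halvorsen 22,537.36 → $22,540; Nwosu 28,171.70 → $28,170; Ibarra 37,562.26 → $37,560.
Totals: Tam $8,290 + $11,270 = $19,560; Halvorsen $8,290 + $22,540 = $30,830; Nwosu $8,290 + $28,170 = $36,460; Ibarra $8,290 + $37,560 = $45,850.

Tam: $19,560 · Halvorsen: $30,830 · Nwosu: $36,460 · Ibarra: $45,850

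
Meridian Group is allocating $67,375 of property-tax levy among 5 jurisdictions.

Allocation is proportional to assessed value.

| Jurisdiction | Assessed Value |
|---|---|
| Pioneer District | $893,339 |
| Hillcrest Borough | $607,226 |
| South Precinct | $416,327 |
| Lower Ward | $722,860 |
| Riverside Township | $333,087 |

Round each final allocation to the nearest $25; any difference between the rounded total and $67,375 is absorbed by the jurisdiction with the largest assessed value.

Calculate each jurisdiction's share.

Sum of assessed value: 893,339 + 607,226 + 416,327 + 722,860 + 333,087 = 2,972,839.
Unrounded shares: Pioneer District 20,246.21; Hillcrest Borough 13,761.88; South Precinct 9,435.44; Lower Ward 16,382.55; Riverside Township 7,548.92.
Rounded to nearest $25: Pioneer District $20,250; Hillcrest Borough $13,750; South Precinct $9,425; Lower Ward $16,375; Riverside Township $7,550. Sum = $67,350.
Difference $67,375 − $67,350 = +$25 applied to largest assessed value (Pioneer District): Pioneer District becomes $20,275.

Pioneer District: $20,275 · Hillcrest Borough: $13,750 · South Precinct: $9,425 · Lower Ward: $16,375 · Riverside Township: $7,550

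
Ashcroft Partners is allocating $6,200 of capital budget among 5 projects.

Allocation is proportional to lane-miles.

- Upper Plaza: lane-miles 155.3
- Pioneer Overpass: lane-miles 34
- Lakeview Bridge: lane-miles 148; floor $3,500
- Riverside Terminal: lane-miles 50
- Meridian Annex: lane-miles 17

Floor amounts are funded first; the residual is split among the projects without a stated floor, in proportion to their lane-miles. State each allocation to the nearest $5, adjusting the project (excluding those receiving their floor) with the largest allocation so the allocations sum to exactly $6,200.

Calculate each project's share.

Fund the minimums — Lakeview Bridge $3,500. Balance $2,700.
Balance split over remaining lane-miles 256.3: Upper Plaza 1,636.01 → $1,635; Pioneer Overpass 358.17 → $360; Riverside Terminal 526.73 → $525; Meridian Annex 179.09 → $180.

Upper Plaza: $1,635; Pioneer Overpass: $360; Lakeview Bridge: $3,500; Riverside Terminal: $525; Meridian Annex: $180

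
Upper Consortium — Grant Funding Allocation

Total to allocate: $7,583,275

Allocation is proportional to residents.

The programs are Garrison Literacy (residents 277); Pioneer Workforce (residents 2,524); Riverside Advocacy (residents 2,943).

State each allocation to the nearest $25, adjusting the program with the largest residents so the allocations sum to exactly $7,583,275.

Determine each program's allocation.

Total residents = 277 + 2,524 + 2,943 = 5,744.
Pro-rata amounts: Garrison Literacy 365,697.63; Pioneer Workforce 3,332,205.10; Riverside Advocacy 3,885,372.27.
After rounding ($25): Garrison Literacy $365,700; Pioneer Workforce $3,332,200; Riverside Advocacy $3,885,375. Sum = $7,583,275.
No rounding difference to absorb.

Garrison Literacy: $365,700; Pioneer Workforce: $3,332,200; Riverside Advocacy: $3,885,375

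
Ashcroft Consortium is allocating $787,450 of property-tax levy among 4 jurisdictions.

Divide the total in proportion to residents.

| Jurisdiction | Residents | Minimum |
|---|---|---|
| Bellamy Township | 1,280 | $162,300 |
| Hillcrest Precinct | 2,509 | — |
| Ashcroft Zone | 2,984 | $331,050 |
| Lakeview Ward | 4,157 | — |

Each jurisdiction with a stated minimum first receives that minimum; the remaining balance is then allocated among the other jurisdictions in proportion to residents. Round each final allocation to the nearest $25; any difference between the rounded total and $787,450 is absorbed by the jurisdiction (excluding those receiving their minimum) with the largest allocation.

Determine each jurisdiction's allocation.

Fund the minimums — Bellamy Township $162,300; Ashcroft Zone $331,050. Balance $294,100.
Balance split over remaining residents 6,666: Hillcrest Precinct 110,695.60 → $110,700; Lakeview Ward 183,404.40 → $183,400.

Bellamy Township: $162,300; Hillcrest Precinct: $110,700; Ashcroft Zone: $331,050; Lakeview Ward: $183,400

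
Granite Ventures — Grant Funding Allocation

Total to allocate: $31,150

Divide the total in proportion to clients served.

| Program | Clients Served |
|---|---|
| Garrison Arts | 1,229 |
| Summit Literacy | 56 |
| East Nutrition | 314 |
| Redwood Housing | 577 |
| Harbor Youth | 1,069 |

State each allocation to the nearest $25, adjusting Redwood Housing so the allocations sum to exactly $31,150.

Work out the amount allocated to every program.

Combined clients served = 3,245.
Proportional shares: Garrison Arts 1,229/3,245 × $31,150 = 11,797.64; Summit Literacy 56/3,245 × $31,150 = 537.57; East Nutrition 314/3,245 × $31,150 = 3,014.21; Redwood Housing 577/3,245 × $31,150 = 5,538.84; Harbor Youth 1,069/3,245 × $31,150 = 10,261.74.
At nearest $25: Garrison Arts $11,800; Summit Literacy $550; East Nutrition $3,025; Redwood Housing $5,550; Harbor Youth $10,250. Sum = $31,175.
Difference $31,150 − $31,175 = −$25 applied to Redwood Housing: Redwood Housing becomes $5,525.

Garrison Arts: $11,800 · Summit Literacy: $550 · East Nutrition: $3,025 · Redwood Housing: $5,525 · Harbor Youth: $10,250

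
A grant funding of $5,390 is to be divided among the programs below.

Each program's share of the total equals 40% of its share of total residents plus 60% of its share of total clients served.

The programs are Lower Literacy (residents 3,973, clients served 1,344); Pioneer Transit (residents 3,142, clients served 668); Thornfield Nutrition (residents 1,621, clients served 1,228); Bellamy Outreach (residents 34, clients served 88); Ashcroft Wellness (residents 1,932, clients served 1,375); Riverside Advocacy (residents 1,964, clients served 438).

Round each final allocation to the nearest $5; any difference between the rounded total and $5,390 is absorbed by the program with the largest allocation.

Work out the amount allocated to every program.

Lower Literacy: $1,520 · Pioneer Transit: $955 · Thornfield Nutrition: $1,050 · Bellamy Outreach: $60 · Ashcroft Wellness: $1,195 · Riverside Advocacy: $610

Residents total 12,666; clients served total 5,141.
Composite weights (40% residents + 60% clients served): Lower Literacy 0.2823; Pioneer Transit 0.1772; Thornfield Nutrition 0.1945; Bellamy Outreach 0.0113; Ashcroft Wellness 0.2215; Riverside Advocacy 0.1131.
Proportional shares: Lower Literacy 1,521.74; Pioneer Transit 955.04; Thornfield Nutrition 1,048.41; Bellamy Outreach 61.14; Ashcroft Wellness 1,193.82; Riverside Advocacy 609.84.
After rounding ($5): Lower Literacy $1,520; Pioneer Transit $955; Thornfield Nutrition $1,050; Bellamy Outreach $60; Ashcroft Wellness $1,195; Riverside Advocacy $610. Sum = $5,390.
No rounding difference to absorb.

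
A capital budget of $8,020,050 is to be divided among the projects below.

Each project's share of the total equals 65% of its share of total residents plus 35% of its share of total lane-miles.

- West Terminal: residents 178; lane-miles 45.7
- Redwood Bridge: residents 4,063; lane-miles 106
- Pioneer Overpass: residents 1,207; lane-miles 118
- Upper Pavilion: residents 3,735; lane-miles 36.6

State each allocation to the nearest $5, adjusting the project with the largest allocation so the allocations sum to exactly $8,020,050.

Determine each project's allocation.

Residents total 9,183; lane-miles total 306.3.
Blended shares (65% residents + 35% lane-miles): West Terminal 0.0648; Redwood Bridge 0.4087; Pioneer Overpass 0.2203; Upper Pavilion 0.3062.
Proportional shares: West Terminal 519,854.94; Redwood Bridge 3,277,908.99; Pioneer Overpass 1,766,577.79; Upper Pavilion 2,455,708.28.
Rounded to nearest $5: West Terminal $519,855; Redwood Bridge $3,277,910; Pioneer Overpass $1,766,580; Upper Pavilion $2,455,710. Sum = $8,020,055.
Difference $8,020,050 − $8,020,055 = −$5 applied to largest allocation (Redwood Bridge): Redwood Bridge becomes $3,277,905.

West Terminal: $519,855 | Redwood Bridge: $3,277,905 | Pioneer Overpass: $1,766,580 | Upper Pavilion: $2,455,710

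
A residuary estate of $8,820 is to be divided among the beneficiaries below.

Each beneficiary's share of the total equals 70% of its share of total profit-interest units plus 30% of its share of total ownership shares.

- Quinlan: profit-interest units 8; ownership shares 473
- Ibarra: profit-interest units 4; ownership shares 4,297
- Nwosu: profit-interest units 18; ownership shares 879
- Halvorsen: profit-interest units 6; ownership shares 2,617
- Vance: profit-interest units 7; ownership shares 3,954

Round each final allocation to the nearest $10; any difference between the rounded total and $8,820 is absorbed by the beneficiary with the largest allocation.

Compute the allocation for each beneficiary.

Totals — profit-interest units 43, ownership shares 12,220.
Composite weights (70% profit-interest units + 30% ownership shares): Quinlan 0.1418; Ibarra 0.1706; Nwosu 0.3146; Halvorsen 0.1619; Vance 0.2110.
Raw shares: Quinlan 1,251.07; Ibarra 1,504.76; Nwosu 2,774.80; Halvorsen 1,428.15; Vance 1,861.23.
After rounding ($10): Quinlan $1,250; Ibarra $1,500; Nwosu $2,770; Halvorsen $1,430; Vance $1,860. Sum = $8,810.
Difference $8,820 − $8,810 = +$10 applied to largest allocation (Nwosu): Nwosu becomes $2,780.

Quinlan: $1,250 · Ibarra: $1,500 · Nwosu: $2,780 · Halvorsen: $1,430 · Vance: $1,860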